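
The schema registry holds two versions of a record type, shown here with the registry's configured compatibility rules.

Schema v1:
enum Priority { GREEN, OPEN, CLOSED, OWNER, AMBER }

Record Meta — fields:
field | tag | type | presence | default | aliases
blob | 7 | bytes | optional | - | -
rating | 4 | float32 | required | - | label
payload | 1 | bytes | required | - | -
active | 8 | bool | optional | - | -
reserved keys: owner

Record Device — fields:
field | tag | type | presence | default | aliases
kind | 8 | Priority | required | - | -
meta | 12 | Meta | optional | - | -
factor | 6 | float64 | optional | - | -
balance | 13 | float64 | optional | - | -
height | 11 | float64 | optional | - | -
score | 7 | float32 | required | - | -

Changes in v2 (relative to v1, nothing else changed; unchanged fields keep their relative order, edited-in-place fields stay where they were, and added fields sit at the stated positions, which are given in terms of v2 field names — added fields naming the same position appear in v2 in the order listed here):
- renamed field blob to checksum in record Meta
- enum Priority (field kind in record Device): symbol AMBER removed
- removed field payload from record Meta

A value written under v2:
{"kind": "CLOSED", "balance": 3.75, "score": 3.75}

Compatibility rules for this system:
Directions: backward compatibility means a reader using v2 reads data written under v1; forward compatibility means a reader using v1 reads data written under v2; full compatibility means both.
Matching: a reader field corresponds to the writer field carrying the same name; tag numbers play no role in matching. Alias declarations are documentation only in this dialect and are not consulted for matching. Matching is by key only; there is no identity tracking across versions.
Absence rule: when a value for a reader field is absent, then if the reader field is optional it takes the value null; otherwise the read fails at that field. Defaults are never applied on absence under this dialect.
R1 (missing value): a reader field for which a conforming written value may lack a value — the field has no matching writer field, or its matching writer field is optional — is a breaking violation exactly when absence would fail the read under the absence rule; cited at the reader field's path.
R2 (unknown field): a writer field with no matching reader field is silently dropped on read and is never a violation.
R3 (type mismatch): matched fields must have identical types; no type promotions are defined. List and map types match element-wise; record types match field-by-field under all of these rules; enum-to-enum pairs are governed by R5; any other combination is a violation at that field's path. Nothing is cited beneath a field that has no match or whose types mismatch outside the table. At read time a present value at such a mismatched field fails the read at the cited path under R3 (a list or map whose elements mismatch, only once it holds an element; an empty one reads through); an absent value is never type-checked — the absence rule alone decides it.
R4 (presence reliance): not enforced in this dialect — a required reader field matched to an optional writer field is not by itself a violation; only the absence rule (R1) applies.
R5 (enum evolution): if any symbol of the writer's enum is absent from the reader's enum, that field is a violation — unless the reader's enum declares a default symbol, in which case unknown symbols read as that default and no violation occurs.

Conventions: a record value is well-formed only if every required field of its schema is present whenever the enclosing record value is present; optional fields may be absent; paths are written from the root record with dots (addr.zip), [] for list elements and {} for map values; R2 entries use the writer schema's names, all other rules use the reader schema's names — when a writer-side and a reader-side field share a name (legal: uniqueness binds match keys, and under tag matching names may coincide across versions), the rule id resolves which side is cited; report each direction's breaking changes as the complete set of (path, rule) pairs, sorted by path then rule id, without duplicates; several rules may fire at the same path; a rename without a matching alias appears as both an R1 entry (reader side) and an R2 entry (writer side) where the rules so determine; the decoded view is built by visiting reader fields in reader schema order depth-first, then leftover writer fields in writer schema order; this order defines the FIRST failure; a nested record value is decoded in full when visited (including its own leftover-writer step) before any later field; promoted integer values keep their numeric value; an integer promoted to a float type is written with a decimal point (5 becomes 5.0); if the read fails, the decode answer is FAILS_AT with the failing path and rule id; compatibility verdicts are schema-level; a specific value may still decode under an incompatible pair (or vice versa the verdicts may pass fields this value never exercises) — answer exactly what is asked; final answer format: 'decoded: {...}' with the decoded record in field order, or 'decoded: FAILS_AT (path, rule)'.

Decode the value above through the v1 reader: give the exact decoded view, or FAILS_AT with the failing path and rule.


arrows below run writer -> reader for Device
decode walk for Device under reader schema v1:
  kind := "CLOSED"
  meta := null (not supplied -> null)
  factor := null (not supplied -> null)
  balance := 3.75
  height := null (not supplied -> null)
  score := 3.75
  => decoded: {"kind": "CLOSED", "meta": null, "factor": null, "balance": 3.75, "height": null, "score": 3.75}
remaining Device differences; none change what is asked:
  renamed field blob to checksum in record Meta -> inert under this dialect — no rule fires on Device and the result does not move
  enum Priority (field kind in record Device): symbol AMBER removed -> changes Device's schema-level verdicts only — the decode of this value is the same
  removed field payload from record Meta -> changes Device's schema-level verdicts only — the decode of this value is the same

decoded: {"kind": "CLOSED", "meta": null, "factor": null, "balance": 3.75, "height": null, "score": 3.75}


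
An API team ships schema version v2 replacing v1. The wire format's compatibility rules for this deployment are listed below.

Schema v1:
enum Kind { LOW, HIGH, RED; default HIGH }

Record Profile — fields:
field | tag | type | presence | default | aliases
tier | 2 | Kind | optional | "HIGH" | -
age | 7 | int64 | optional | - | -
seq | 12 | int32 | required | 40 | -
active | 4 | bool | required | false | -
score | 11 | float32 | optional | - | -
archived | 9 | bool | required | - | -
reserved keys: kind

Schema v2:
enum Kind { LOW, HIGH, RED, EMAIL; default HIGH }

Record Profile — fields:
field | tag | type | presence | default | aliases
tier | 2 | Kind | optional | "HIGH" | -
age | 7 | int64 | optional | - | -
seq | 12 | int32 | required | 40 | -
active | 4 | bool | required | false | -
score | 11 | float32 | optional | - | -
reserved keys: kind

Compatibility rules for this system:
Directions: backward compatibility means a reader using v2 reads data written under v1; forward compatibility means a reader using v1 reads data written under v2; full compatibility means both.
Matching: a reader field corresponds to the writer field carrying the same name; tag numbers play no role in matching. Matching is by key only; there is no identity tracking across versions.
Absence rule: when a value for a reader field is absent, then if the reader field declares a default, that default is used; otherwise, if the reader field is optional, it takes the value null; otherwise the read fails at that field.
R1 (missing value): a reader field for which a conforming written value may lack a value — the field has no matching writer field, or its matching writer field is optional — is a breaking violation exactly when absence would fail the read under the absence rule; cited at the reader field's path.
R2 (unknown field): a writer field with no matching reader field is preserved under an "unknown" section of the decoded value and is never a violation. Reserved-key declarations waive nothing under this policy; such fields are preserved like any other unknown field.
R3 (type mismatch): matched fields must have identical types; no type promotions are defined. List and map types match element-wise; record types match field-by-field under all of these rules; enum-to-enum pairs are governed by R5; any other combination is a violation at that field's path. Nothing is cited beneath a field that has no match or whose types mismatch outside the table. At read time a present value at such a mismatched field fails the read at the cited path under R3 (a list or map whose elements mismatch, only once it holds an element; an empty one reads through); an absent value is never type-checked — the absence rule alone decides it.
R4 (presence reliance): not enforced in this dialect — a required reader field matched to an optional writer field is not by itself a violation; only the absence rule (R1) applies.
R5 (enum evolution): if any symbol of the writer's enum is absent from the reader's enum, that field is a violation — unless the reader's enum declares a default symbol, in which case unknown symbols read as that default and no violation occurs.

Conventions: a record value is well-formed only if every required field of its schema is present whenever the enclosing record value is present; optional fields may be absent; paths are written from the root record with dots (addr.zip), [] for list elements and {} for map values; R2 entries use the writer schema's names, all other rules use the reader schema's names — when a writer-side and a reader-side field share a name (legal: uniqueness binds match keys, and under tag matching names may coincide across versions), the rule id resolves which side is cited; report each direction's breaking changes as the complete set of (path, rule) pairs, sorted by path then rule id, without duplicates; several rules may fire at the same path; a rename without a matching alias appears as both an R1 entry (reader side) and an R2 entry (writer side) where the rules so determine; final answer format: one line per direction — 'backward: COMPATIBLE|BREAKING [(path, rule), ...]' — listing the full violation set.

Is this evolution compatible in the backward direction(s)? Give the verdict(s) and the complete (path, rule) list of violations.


each type pair in Profile: writer, then reader
checking backward for Profile: reader v2 against writer v1:
  Kind -> Kind, writer optional: tier aligns to tier
  int64 -> int64, writer optional: age aligns to age
  int32 -> int32, writer required: seq aligns to seq
  bool -> bool, writer required: active aligns to active
  float32 -> float32, writer optional: score aligns to score
  writer archived: unknown to reader
  => backward verdict for Profile: COMPATIBLE, no violations
diffs on Profile not affecting the asked answer:
  removed field archived from record Profile -> affects forward compatibility only, which is not asked
  enum Kind (field tier in record Profile): symbol EMAIL added -> fires no rule on Profile, leaving the asked answer as it is

backward: COMPATIBLE []


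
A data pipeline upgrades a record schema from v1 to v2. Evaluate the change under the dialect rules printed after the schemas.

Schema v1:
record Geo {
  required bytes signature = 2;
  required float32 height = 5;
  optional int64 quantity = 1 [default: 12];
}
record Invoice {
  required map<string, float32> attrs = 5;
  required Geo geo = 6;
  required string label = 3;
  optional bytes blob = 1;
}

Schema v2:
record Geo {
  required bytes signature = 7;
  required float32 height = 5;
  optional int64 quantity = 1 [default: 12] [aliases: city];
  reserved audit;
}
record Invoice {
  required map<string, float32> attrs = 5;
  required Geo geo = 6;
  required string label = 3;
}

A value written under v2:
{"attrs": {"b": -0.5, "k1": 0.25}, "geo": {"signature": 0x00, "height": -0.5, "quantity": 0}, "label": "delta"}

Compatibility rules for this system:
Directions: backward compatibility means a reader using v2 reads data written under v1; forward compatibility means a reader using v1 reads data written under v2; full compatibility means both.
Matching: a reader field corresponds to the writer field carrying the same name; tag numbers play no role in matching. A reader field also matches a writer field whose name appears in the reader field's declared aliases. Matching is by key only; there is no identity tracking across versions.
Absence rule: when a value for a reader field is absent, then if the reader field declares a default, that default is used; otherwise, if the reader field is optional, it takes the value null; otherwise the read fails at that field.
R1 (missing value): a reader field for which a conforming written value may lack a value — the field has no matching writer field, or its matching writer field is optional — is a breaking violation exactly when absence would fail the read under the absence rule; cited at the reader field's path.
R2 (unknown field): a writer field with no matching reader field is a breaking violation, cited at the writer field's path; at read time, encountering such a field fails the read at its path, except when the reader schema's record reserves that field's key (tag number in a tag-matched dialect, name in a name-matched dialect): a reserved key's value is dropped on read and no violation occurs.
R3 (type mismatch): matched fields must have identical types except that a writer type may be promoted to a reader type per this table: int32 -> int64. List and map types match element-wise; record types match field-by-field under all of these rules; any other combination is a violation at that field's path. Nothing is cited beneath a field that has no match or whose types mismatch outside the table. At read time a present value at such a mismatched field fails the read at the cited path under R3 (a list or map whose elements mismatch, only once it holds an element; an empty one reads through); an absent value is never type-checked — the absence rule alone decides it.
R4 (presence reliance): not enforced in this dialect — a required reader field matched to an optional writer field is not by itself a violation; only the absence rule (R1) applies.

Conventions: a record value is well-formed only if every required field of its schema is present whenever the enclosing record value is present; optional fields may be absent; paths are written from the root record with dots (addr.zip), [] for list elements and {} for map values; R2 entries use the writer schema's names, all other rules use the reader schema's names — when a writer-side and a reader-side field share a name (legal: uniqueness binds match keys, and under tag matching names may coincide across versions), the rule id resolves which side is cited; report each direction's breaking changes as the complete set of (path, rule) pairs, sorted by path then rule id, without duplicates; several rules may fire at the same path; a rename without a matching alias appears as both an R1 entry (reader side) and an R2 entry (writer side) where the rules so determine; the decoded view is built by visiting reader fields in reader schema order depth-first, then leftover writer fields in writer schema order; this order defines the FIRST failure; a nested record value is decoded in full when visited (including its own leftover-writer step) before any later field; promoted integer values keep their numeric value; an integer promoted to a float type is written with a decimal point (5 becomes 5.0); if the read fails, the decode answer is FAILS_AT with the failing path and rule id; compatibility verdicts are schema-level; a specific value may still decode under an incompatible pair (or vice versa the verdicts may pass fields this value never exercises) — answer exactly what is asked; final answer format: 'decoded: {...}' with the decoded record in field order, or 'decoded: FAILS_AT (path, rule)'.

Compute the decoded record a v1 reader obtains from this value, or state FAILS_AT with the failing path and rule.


in Invoice below, arrows point writer -> reader
decode (reader v1):
  attrs := {"b": -0.5, "k1": 0.25}
  geo.signature := 0x00
  geo.height := -0.5
  geo.quantity := 0
  label := "delta"
  blob := null (missing; optional => null)
  => decoded: {"attrs": {"b": -0.5, "k1": 0.25}, "geo": {"signature": 0x00, "height": -0.5, "quantity": 0}, "label": "delta", "blob": null}
checking off the Invoice differences that do not matter here:
  removed field blob from record Invoice -> changes Invoice's schema-level verdicts only — the decode of this value is the same
  field signature in record Geo: tag 2 changed to 7 -> no rule fires on it and the decoded Invoice view is identical with or without it

decoded: {"attrs": {"b": -0.5, "k1": 0.25}, "geo": {"signature": 0x00, "height": -0.5, "quantity": 0}, "label": "delta", "blob": null}


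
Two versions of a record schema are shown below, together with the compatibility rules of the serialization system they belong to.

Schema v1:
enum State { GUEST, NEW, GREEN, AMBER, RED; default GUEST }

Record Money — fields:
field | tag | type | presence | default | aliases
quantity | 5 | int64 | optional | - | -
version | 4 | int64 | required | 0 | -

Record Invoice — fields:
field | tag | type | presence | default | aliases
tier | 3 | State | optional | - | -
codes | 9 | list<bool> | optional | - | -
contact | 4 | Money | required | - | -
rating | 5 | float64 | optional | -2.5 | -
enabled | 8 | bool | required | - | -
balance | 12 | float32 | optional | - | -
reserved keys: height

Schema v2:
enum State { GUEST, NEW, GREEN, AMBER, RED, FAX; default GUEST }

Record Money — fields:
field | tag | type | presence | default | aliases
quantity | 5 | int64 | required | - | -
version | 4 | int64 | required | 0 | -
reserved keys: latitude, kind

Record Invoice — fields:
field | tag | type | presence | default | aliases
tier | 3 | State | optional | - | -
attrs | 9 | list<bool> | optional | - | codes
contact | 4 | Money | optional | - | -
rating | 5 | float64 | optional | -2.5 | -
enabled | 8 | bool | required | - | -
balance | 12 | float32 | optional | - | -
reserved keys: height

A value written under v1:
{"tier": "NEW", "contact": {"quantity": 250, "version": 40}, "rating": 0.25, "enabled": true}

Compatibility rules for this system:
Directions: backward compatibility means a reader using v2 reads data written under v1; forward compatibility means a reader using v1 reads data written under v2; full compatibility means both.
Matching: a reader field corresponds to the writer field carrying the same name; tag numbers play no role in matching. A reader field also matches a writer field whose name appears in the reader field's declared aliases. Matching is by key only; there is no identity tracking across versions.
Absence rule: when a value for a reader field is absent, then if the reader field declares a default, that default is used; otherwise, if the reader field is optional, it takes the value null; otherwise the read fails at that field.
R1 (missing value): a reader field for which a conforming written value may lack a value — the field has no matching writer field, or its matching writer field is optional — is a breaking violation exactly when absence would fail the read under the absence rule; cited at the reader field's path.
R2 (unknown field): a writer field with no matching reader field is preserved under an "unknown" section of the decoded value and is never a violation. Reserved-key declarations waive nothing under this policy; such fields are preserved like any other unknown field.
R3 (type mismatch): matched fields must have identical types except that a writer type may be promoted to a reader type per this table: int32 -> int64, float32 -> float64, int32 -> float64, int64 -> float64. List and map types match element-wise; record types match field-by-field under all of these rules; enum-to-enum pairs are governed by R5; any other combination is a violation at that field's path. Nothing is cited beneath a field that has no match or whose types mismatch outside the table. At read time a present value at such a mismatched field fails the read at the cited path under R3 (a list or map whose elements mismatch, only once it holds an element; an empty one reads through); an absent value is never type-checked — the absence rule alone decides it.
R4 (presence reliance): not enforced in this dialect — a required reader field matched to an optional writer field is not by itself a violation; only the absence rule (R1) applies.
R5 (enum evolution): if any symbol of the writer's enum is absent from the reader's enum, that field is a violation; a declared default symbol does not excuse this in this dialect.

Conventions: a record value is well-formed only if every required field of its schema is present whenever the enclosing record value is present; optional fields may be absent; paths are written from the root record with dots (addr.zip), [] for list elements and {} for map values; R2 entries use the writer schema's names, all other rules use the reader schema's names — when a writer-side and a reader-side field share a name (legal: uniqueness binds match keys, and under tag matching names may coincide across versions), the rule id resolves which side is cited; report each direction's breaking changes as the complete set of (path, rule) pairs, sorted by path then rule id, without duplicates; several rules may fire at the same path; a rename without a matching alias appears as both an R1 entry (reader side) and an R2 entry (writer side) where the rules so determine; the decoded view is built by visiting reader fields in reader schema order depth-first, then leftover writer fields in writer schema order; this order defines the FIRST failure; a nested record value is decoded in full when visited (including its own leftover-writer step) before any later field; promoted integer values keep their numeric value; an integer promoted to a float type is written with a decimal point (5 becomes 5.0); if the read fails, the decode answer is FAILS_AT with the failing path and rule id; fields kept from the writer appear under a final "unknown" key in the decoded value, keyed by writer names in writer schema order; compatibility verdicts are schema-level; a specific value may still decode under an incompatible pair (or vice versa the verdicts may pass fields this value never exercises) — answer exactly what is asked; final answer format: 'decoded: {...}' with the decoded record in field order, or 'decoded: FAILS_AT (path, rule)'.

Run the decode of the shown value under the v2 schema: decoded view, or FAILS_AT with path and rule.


each type pair in Invoice: writer, then reader
migrating the Invoice value to v2:
  tier := "NEW"
  attrs := null (missing; optional => null)
  contact.quantity := 250
  contact.version := 40
  rating := 0.25
  enabled := true
  balance := null (missing; optional => null)
  => decoded: {"tier": "NEW", "attrs": null, "contact": {"quantity": 250, "version": 40}, "rating": 0.25, "enabled": true, "balance": null}
remaining Invoice differences; none change what is asked:
  field quantity in record Money: optional changed to required -> schema-level compatibility only; this Invoice value's decode is unchanged
  field contact in record Invoice: required changed to optional -> schema-level compatibility only; this Invoice value's decode is unchanged
  enum State (field tier in record Invoice): symbol FAX added -> schema-level compatibility only; this Invoice value's decode is unchanged

decoded: {"tier": "NEW", "attrs": null, "contact": {"quantity": 250, "version": 40}, "rating": 0.25, "enabled": true, "balance": null}


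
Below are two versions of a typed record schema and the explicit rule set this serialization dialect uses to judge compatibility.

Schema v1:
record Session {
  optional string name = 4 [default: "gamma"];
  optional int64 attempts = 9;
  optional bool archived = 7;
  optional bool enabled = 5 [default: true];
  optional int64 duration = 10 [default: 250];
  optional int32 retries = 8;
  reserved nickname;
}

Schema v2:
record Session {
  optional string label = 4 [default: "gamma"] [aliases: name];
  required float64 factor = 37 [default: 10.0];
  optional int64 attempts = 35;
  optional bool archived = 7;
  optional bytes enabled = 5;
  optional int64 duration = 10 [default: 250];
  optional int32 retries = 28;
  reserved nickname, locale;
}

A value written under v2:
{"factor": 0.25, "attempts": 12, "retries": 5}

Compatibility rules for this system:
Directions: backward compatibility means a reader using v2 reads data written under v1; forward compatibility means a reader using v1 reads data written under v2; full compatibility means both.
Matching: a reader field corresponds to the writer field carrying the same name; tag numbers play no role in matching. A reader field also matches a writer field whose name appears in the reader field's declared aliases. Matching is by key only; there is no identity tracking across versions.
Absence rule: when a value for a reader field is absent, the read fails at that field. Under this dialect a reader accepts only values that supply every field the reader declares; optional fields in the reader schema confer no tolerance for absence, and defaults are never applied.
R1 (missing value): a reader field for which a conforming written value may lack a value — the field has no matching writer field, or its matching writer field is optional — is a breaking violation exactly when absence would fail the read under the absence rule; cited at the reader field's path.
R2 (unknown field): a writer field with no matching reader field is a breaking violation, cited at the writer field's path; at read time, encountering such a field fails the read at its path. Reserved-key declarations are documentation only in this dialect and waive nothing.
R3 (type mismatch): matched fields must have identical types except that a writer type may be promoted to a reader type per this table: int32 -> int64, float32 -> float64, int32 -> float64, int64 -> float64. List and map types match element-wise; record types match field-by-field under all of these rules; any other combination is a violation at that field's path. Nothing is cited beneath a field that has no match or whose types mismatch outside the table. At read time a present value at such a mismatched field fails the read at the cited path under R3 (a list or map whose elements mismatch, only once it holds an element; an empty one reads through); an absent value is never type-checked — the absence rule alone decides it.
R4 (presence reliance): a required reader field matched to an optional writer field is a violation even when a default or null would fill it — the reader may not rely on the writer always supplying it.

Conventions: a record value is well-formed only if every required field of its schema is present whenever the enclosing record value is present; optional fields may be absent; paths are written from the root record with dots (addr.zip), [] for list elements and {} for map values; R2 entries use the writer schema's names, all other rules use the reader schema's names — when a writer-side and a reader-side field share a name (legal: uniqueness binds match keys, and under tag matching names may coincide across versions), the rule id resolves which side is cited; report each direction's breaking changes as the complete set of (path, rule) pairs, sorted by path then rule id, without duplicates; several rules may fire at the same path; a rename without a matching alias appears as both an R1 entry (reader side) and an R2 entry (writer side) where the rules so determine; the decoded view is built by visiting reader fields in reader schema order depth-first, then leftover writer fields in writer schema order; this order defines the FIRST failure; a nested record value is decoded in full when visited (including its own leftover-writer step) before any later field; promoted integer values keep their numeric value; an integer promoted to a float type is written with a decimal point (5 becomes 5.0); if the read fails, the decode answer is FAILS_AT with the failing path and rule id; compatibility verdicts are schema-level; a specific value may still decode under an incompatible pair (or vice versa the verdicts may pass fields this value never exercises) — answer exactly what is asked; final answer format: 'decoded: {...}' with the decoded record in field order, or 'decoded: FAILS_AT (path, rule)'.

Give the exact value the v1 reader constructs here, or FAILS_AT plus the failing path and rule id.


decoded: FAILS_AT (name, R1)

the writer's type comes first in each Session pair
migrating the Session value to v1:
  read fails at name under R1 (no fill)
  => FAILS_AT (name, R1)
the rest of the Session diff is inert for this question:
  field enabled in record Session: type bool changed to bytes (its default is dropped) -> a verdict-level change on Session — the shown value reads the same
  field attempts in record Session: tag 9 changed to 35 -> no rule fires on it and the decoded Session view is identical with or without it
  field retries in record Session: tag 8 changed to 28 -> no rule fires on it and the decoded Session view is identical with or without it
  added field factor to record Session: required float64, tag 37, default 10.0 (in v2 it sits immediately before attempts) -> a verdict-level change on Session — the shown value reads the same


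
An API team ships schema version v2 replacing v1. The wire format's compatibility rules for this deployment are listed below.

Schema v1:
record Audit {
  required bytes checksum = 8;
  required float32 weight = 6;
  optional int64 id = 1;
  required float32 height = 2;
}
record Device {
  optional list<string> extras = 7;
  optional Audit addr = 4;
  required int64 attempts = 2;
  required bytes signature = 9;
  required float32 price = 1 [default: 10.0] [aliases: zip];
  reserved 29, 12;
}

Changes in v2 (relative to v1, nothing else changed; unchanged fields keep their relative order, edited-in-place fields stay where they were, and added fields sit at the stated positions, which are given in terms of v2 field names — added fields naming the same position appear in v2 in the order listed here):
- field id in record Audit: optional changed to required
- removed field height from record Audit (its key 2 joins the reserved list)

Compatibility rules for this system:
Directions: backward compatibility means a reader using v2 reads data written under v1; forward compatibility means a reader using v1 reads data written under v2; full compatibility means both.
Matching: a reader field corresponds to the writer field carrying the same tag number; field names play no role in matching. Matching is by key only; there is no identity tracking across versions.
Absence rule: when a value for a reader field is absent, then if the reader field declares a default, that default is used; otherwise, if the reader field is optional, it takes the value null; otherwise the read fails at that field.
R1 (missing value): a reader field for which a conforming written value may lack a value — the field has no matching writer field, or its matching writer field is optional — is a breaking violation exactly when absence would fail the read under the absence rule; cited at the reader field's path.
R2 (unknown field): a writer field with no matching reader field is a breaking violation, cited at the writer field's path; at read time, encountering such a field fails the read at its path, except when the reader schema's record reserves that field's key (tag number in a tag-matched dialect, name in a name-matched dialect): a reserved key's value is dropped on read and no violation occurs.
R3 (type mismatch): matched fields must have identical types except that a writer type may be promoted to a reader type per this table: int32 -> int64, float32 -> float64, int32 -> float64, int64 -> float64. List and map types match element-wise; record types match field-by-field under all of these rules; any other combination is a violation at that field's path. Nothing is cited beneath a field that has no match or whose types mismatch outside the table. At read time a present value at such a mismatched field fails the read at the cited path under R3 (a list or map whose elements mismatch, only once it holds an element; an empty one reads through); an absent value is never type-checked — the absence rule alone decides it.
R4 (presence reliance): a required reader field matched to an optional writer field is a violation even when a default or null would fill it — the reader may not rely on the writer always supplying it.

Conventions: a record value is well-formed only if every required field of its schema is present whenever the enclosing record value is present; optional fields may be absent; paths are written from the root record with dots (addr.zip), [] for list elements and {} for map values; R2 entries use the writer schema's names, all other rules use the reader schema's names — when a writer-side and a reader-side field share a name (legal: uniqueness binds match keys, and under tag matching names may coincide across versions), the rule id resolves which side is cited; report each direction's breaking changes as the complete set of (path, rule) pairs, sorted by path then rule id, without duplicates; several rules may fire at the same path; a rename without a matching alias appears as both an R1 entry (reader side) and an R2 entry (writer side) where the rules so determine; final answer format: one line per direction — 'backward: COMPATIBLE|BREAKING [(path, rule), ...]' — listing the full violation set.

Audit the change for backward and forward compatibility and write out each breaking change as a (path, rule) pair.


in Device below, arrows point writer -> reader
checking backward for Device: reader v2 against writer v1:
  extras: paired with writer extras (list<string> -> list<string>; writer optional)
  addr: paired with writer addr (Audit -> Audit; writer optional)
  attempts: paired with writer attempts (int64 -> int64; writer required)
  signature: paired with writer signature (bytes -> bytes; writer required)
  price: paired with writer price (float32 -> float32; writer required)
  addr.checksum: paired with writer addr.checksum (bytes -> bytes; writer required)
  addr.weight: paired with writer addr.weight (float32 -> float32; writer required)
  addr.id: paired with writer addr.id (int64 -> int64; writer optional)
  addr.height (writer side), unknown to reader
  R1 fires at addr.id
  R4 fires at addr.id
  backward on Device therefore BREAKING (2)
checking forward for Device: reader v1 against writer v2:
  extras: paired with writer extras (list<string> -> list<string>; writer optional)
  addr: paired with writer addr (Audit -> Audit; writer optional)
  attempts: paired with writer attempts (int64 -> int64; writer required)
  signature: paired with writer signature (bytes -> bytes; writer required)
  price: paired with writer price (float32 -> float32; writer required)
  addr.checksum: paired with writer addr.checksum (bytes -> bytes; writer required)
  addr.weight: paired with writer addr.weight (float32 -> float32; writer required)
  addr.id: paired with writer addr.id (int64 -> int64; writer required)
  no writer field matches reader addr.height
  R1 fires at addr.height
  forward on Device therefore BREAKING (1)

backward: BREAKING [(addr.id, R1), (addr.id, R4)]; forward: BREAKING [(addr.height, R1)]


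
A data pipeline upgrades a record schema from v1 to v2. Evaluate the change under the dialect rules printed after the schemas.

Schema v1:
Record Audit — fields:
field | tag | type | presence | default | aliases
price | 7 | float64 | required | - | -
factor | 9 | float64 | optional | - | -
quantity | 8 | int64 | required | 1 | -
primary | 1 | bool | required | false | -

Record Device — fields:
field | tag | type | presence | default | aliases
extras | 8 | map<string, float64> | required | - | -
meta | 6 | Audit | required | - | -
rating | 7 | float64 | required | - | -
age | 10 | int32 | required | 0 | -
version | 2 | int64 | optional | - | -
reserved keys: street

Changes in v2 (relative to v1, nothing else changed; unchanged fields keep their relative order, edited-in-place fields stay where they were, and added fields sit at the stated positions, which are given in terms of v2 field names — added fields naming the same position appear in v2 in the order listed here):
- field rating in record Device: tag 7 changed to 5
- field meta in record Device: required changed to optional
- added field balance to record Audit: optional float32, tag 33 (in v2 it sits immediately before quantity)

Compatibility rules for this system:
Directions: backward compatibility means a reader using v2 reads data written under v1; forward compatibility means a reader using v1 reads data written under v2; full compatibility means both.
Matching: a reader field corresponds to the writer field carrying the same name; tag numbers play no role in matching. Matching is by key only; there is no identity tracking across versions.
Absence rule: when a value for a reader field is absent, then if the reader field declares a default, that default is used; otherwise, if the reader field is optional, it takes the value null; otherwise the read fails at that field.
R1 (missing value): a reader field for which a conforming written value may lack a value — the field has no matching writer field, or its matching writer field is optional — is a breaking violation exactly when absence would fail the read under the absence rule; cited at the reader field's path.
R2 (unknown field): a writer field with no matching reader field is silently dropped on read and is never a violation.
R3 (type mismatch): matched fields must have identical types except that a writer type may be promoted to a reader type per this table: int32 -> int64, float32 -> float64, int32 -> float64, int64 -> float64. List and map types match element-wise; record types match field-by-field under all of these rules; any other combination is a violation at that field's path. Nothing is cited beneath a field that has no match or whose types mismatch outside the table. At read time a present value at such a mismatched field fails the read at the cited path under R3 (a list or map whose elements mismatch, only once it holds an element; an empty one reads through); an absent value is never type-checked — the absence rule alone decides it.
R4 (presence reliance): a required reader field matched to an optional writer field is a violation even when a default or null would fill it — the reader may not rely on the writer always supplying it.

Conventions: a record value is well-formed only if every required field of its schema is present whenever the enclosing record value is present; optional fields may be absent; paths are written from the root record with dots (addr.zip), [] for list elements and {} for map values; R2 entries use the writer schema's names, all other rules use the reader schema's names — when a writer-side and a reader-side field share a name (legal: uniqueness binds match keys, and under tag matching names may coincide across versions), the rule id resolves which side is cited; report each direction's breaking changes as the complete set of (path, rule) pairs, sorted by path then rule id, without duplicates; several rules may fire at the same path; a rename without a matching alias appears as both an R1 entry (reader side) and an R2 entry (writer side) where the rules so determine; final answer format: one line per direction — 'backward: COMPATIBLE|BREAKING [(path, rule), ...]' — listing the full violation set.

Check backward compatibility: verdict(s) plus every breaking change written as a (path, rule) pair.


arrows below run writer -> reader for Device
backward on Device — v2 reading data written by v1:
  extras <- extras (map<string, float64> -> map<string, float64>, writer required)
  meta <- meta (Audit -> Audit, writer required)
  rating <- rating (float64 -> float64, writer required)
  age <- age (int32 -> int32, writer required)
  version <- version (int64 -> int64, writer optional)
  meta.price <- meta.price (float64 -> float64, writer required)
  meta.factor <- meta.factor (float64 -> float64, writer optional)
  no writer field matches reader meta.balance
  meta.quantity <- meta.quantity (int64 -> int64, writer required)
  meta.primary <- meta.primary (bool -> bool, writer required)
  => no violations; backward on Device: COMPATIBLE
diffs on Device not affecting the asked answer:
  field rating in record Device: tag 7 changed to 5 -> inert for the asked Device verdict: nothing fires
  field meta in record Device: required changed to optional -> its effect on Device is confined to the forward direction, not asked
  added field balance to record Audit: optional float32, tag 33 (in v2 it sits immediately before quantity) -> inert for the asked Device verdict: nothing fires

backward: COMPATIBLE []
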